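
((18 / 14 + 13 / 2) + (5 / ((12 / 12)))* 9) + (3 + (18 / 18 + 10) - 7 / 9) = 8317 / 126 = 66.01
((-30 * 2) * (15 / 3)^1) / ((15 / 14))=-280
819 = 819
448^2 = 200704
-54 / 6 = -9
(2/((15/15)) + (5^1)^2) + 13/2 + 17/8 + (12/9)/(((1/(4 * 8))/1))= 1879/24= 78.29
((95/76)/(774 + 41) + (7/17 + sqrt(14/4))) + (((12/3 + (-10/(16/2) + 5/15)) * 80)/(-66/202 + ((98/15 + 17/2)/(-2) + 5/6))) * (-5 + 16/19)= sqrt(14)/2 + 1312598196559/8946328676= 148.59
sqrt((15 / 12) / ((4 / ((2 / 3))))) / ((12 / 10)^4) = 0.22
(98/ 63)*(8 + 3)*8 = 1232/ 9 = 136.89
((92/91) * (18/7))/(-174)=-0.01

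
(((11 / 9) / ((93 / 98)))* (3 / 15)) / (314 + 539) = 1078 / 3569805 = 0.00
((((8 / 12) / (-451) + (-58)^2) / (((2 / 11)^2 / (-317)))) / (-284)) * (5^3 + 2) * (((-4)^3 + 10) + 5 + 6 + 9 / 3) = -5039056987525 / 8733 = -577013281.52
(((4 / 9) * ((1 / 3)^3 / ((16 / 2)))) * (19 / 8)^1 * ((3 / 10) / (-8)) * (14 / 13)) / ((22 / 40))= -133 / 370656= -0.00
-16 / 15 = -1.07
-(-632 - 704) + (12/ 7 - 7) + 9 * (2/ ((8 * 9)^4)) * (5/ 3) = 41721661475/ 31352832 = 1330.71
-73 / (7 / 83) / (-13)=6059 / 91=66.58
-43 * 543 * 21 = -490329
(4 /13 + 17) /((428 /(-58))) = -6525 /2782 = -2.35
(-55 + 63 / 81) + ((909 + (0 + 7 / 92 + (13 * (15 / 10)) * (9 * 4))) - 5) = 1284935 / 828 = 1551.85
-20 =-20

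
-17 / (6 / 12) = -34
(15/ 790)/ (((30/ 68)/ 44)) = 748/ 395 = 1.89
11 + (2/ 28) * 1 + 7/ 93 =14513/ 1302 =11.15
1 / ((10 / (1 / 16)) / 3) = 3 / 160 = 0.02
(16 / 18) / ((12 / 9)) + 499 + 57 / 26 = 39145 / 78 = 501.86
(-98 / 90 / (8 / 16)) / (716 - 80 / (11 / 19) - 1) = -1078 / 285525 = -0.00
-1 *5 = -5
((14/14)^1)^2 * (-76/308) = -19/77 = -0.25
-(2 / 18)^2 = -1 / 81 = -0.01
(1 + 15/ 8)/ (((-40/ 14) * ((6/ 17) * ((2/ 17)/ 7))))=-325703/ 1920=-169.64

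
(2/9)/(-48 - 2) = -1/225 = -0.00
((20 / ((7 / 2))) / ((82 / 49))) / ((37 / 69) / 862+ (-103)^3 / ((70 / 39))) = -72860550 / 12990519135863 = -0.00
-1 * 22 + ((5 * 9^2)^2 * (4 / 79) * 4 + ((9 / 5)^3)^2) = 41021077589 / 1234375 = 33232.27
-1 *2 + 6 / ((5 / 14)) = 74 / 5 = 14.80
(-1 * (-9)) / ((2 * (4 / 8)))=9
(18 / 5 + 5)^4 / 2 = 3418801 / 1250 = 2735.04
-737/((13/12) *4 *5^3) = -2211/1625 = -1.36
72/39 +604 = 7876/13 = 605.85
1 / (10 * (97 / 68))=34 / 485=0.07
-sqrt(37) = -6.08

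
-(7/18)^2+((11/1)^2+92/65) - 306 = -3869477/21060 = -183.74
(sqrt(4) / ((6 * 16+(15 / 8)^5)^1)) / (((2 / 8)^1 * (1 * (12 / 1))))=65536 / 11715309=0.01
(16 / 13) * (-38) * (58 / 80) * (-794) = 1749976 / 65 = 26922.71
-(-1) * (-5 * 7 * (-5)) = 175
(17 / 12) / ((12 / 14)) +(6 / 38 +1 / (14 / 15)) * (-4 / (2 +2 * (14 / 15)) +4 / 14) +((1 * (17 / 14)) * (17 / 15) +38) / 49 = 5499917 / 3580920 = 1.54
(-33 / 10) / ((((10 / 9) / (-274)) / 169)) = 6876441 / 50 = 137528.82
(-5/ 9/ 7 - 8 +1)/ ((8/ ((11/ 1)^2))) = -107.08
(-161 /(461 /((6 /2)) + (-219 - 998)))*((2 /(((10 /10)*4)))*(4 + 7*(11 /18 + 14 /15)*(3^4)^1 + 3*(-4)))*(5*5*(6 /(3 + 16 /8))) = 12572973 /6380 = 1970.69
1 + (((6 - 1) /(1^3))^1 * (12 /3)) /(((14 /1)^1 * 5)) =1.29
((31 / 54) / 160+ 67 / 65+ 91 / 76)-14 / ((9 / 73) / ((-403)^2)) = -18442441.99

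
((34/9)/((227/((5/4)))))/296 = 0.00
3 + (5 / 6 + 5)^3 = 201.50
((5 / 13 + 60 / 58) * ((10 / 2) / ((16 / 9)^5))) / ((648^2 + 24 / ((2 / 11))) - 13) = 0.00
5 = 5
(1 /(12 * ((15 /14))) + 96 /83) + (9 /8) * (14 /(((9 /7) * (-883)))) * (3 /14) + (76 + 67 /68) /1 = 35082444679 /448528680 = 78.22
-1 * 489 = -489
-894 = -894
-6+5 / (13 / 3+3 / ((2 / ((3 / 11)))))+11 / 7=-7393 / 2191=-3.37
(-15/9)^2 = 2.78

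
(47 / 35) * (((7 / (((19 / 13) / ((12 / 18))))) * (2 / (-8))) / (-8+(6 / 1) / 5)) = 611 / 3876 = 0.16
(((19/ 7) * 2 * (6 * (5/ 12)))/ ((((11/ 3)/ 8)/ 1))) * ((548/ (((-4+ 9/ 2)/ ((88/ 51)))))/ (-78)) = -3331840/ 4641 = -717.91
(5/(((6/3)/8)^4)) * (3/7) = 3840/7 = 548.57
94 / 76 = 1.24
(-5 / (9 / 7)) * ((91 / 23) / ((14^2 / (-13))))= 845 / 828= 1.02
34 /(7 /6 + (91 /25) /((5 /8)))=4.86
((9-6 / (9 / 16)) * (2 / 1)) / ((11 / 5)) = -50 / 33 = -1.52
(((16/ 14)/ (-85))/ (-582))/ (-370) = -2/ 32031825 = -0.00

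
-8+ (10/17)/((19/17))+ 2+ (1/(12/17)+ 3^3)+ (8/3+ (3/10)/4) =58561/2280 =25.68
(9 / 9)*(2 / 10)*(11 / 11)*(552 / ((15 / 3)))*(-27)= -14904 / 25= -596.16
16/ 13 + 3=55/ 13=4.23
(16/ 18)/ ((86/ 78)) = 104/ 129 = 0.81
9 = 9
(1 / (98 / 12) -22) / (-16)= 67 / 49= 1.37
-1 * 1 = -1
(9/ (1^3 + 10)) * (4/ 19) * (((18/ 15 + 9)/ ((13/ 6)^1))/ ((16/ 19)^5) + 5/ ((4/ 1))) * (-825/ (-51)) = 18964869615/ 550371328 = 34.46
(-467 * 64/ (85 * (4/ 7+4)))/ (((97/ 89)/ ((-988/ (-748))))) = -143724854/ 1541815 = -93.22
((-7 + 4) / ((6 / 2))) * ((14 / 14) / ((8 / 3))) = -3 / 8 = -0.38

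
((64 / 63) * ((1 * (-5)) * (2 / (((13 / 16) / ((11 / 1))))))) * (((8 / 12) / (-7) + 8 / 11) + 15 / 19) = -63887360 / 326781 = -195.51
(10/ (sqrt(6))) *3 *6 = 30 *sqrt(6) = 73.48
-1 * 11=-11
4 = 4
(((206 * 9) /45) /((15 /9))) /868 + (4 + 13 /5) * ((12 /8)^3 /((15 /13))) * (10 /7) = 599073 /21700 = 27.61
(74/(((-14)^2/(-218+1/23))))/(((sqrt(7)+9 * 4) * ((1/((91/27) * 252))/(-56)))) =3240724032/29647 - 90020112 * sqrt(7)/29647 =101276.80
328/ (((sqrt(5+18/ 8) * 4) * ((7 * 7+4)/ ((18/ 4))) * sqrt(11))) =738 * sqrt(319)/ 16907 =0.78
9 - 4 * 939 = -3747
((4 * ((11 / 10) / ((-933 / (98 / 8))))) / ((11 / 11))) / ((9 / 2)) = -539 / 41985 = -0.01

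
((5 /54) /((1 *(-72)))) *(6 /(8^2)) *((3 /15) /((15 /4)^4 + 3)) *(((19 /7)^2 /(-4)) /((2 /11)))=3971 /3263661072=0.00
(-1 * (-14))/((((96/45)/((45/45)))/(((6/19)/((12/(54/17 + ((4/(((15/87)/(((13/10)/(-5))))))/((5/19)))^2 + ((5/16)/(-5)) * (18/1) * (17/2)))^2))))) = 21286957330608649804663/5491000000000000000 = 3876.70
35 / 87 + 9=818 / 87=9.40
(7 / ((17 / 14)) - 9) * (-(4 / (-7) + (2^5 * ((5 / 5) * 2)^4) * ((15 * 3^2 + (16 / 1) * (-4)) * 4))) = 470435.80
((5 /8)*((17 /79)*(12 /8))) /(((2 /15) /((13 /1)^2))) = 646425 /2528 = 255.71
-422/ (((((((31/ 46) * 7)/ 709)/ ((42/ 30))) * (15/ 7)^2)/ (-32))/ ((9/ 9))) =21580553344/ 34875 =618797.23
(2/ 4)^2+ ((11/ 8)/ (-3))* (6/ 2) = -9/ 8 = -1.12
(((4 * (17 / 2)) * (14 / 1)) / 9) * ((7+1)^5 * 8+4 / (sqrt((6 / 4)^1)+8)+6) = 5199318488 / 375 - 1904 * sqrt(6) / 1125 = 13864845.16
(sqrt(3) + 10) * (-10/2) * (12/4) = -150 - 15 * sqrt(3) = -175.98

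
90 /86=45 /43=1.05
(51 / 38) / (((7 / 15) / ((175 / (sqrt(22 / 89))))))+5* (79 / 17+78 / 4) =4105 / 34+19125* sqrt(1958) / 836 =1133.02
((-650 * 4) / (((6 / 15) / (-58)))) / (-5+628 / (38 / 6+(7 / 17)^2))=1062763000 / 258143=4116.95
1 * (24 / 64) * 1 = 3 / 8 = 0.38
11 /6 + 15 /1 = 101 /6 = 16.83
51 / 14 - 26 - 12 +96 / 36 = -1331 / 42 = -31.69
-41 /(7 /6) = -246 /7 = -35.14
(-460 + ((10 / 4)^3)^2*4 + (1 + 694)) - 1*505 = 11305 / 16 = 706.56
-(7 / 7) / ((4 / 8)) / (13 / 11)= -1.69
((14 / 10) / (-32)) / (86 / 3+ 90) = -21 / 56960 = -0.00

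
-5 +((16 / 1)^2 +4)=255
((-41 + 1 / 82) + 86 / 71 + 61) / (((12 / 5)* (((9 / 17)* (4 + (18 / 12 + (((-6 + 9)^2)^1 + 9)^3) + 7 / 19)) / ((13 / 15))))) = 518841037 / 209230558596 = 0.00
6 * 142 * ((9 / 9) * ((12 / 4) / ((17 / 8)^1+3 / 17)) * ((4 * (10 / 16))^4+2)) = 14273982 / 313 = 45603.78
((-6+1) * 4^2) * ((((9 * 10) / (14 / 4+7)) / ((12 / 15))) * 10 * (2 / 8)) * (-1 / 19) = 15000 / 133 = 112.78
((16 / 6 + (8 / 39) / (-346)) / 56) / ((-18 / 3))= -1499 / 188916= -0.01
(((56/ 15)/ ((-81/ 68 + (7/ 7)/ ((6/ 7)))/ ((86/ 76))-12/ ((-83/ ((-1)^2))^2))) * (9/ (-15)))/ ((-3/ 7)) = -3948113456/ 17677175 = -223.35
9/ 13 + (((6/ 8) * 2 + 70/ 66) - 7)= -3215/ 858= -3.75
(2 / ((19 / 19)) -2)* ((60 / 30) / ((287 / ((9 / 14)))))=0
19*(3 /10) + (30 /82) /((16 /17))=19971 /3280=6.09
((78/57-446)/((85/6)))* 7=-354816/1615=-219.70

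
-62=-62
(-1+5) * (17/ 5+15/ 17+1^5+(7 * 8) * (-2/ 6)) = -13652/ 255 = -53.54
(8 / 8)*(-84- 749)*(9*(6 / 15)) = -14994 / 5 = -2998.80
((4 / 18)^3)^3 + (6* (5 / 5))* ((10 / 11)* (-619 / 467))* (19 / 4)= -68346782936791 / 1990179051993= -34.34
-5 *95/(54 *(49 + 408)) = -475/24678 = -0.02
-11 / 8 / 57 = -11 / 456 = -0.02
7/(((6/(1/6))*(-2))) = -7/72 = -0.10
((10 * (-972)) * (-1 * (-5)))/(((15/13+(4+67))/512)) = -161740800/469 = -344863.11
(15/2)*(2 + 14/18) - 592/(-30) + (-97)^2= 283487/30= 9449.57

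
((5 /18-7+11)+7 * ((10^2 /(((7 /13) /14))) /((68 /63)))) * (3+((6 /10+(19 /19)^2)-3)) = 20644036 /765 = 26985.67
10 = 10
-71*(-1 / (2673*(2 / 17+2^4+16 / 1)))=1207 / 1459458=0.00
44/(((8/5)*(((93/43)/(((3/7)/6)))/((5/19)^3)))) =0.02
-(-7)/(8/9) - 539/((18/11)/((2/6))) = -101.92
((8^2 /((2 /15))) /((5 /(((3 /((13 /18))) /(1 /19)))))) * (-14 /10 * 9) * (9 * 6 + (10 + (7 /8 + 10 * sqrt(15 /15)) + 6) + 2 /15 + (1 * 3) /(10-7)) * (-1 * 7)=1370067048 /25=54802681.92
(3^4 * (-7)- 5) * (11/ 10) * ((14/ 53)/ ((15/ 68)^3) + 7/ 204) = -471517193147/ 30408750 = -15505.97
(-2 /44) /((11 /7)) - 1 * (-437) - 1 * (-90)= 127527 /242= 526.97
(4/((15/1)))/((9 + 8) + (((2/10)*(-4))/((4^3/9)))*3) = 64/3999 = 0.02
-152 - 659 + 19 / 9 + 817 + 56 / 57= 1555 / 171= 9.09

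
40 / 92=10 / 23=0.43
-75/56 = -1.34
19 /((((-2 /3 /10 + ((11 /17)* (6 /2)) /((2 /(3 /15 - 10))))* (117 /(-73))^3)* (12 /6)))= 125652491 /521591967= 0.24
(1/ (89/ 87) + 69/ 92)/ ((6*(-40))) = -41/ 5696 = -0.01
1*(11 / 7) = 11 / 7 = 1.57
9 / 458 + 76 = 34817 / 458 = 76.02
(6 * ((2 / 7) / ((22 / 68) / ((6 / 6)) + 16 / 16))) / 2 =68 / 105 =0.65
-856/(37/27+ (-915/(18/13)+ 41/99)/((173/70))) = 5497767/1707463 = 3.22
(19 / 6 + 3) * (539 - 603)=-1184 / 3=-394.67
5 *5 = 25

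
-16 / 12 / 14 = -2 / 21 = -0.10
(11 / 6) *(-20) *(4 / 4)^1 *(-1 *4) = 440 / 3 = 146.67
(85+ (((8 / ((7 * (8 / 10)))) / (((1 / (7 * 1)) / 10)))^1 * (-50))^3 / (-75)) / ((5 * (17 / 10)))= 10000000510 / 51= 196078441.37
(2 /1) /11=0.18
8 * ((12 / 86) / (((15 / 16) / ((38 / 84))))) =2432 / 4515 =0.54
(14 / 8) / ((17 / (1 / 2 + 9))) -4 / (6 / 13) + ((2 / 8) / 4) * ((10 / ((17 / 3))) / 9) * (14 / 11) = -11479 / 1496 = -7.67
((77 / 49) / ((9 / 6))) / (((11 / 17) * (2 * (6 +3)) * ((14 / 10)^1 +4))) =85 / 5103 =0.02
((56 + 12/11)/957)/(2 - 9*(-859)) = 628/81405291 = 0.00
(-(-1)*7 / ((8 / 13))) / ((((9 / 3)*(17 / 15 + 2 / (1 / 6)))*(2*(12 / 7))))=3185 / 37824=0.08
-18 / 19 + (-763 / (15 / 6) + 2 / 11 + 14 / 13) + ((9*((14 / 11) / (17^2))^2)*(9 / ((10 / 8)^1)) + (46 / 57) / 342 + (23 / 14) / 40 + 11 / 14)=-304.06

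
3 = 3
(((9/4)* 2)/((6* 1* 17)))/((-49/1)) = -3/3332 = -0.00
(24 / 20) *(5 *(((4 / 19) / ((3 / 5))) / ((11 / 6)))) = 240 / 209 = 1.15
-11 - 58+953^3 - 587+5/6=5193135131/6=865522521.83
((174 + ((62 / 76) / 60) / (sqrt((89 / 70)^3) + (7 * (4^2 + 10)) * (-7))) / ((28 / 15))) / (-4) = -3450932946175255 / 148086020566246 + 13795 * sqrt(6230) / 676964665445696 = -23.30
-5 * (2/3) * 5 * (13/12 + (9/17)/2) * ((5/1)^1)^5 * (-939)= 6724609375/102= 65927542.89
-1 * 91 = -91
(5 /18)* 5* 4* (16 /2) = 400 /9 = 44.44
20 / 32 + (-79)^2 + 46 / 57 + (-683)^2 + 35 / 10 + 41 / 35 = 472736.10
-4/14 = -0.29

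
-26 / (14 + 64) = -1 / 3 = -0.33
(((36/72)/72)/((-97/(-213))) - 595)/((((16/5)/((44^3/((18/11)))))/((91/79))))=-18454443102095/1655208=-11149319.66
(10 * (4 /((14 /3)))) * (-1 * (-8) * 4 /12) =160 /7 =22.86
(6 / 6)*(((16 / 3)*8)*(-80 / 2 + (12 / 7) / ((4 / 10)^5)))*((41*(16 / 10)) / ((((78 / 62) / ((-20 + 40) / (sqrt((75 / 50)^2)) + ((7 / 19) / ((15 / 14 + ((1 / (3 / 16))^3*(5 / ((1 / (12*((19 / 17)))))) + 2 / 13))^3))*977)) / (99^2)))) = 1456469592376095234518780504338504728576 / 39318478588739584135995142231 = 37042877666.00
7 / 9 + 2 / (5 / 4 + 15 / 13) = 1811 / 1125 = 1.61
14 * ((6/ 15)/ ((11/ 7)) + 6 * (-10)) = -46004/ 55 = -836.44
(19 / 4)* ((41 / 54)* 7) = 5453 / 216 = 25.25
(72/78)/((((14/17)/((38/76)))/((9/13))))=459/1183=0.39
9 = 9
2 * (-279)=-558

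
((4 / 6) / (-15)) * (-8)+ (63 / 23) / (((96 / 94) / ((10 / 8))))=245627 / 66240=3.71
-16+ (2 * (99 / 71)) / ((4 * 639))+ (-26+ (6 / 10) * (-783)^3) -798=-14519594931347 / 50410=-288030052.20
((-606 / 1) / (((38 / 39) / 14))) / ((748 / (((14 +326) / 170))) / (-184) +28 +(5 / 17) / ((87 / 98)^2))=-1958441147208 / 5924535103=-330.56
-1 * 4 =-4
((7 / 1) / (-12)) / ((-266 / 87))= 29 / 152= 0.19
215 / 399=0.54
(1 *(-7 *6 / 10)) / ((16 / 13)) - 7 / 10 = -329 / 80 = -4.11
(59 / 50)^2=3481 / 2500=1.39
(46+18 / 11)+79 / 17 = 9777 / 187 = 52.28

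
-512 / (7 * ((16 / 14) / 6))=-384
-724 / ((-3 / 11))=7964 / 3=2654.67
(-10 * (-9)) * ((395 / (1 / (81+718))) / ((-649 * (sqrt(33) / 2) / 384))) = -5851213.40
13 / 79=0.16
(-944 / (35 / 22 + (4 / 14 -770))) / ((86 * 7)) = 10384 / 5086513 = 0.00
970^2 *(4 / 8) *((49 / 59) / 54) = 11526025 / 1593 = 7235.42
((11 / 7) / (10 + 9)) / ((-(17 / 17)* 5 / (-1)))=11 / 665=0.02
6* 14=84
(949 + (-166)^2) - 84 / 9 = 85487 / 3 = 28495.67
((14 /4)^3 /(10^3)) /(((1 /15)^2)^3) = 31255875 /64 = 488373.05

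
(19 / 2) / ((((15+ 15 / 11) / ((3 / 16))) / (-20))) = -209 / 96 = -2.18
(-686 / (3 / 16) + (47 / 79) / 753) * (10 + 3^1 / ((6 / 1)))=-1523501399 / 39658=-38415.99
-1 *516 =-516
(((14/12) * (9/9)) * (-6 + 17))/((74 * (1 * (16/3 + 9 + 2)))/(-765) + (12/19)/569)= -636821955/78346292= -8.13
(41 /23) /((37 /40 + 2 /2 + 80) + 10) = 1640 /84571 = 0.02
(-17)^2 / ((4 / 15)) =4335 / 4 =1083.75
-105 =-105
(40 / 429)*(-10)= -400 / 429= -0.93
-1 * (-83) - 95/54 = 4387/54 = 81.24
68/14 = 34/7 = 4.86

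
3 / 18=1 / 6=0.17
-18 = -18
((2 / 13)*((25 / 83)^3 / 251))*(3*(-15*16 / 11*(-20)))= 450000000 / 20523150791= 0.02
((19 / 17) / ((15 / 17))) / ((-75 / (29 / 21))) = -551 / 23625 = -0.02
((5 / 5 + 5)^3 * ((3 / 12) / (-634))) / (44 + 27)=-27 / 22507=-0.00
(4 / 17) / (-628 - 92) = -1 / 3060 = -0.00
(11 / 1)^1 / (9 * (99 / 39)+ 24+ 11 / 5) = 715 / 3188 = 0.22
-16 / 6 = -8 / 3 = -2.67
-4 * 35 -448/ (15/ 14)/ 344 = -91084/ 645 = -141.22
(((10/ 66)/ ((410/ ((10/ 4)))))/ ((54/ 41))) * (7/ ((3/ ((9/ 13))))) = 35/ 30888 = 0.00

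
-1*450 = -450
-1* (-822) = 822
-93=-93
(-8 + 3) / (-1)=5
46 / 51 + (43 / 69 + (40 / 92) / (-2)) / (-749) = 0.90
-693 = -693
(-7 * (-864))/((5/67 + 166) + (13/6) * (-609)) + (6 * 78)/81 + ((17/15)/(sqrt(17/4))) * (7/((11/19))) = 7.18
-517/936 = -0.55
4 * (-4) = -16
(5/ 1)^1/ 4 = 5/ 4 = 1.25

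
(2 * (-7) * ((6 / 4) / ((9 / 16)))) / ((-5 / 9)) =336 / 5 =67.20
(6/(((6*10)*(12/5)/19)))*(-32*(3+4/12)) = -84.44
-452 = -452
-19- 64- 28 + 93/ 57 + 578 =8904/ 19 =468.63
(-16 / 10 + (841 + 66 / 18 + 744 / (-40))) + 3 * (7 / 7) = 12412 / 15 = 827.47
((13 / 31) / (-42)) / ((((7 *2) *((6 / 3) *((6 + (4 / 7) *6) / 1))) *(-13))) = 1 / 343728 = 0.00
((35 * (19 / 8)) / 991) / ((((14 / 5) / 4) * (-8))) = -475 / 31712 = -0.01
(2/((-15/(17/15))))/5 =-34/1125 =-0.03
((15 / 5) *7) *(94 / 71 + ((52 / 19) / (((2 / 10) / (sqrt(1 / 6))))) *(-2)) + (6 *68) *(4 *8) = 928950 / 71- 1820 *sqrt(6) / 19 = 12849.17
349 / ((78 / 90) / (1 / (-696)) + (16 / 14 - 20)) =-12215 / 21772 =-0.56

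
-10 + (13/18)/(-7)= -1273/126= -10.10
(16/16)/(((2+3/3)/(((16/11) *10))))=160/33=4.85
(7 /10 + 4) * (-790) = -3713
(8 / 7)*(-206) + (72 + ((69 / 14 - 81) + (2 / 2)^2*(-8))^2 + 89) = 1370741 / 196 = 6993.58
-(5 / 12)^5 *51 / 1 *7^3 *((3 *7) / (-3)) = 127553125 / 82944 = 1537.82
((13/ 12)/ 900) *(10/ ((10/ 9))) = 13/ 1200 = 0.01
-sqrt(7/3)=-sqrt(21)/3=-1.53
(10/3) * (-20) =-200/3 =-66.67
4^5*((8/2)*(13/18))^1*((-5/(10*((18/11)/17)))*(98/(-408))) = 3690.93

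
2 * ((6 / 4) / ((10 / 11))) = 3.30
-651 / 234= -217 / 78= -2.78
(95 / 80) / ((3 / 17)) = 323 / 48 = 6.73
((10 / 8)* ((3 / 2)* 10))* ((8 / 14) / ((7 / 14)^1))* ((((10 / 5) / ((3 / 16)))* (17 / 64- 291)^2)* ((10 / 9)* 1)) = 43277556125 / 2016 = 21467041.73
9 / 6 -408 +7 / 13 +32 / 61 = -643023 / 1586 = -405.44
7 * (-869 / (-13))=6083 / 13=467.92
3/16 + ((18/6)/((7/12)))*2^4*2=18453/112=164.76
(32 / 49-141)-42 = -8935 / 49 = -182.35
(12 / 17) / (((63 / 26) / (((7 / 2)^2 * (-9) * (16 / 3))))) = -2912 / 17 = -171.29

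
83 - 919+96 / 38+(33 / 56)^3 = -2780372173 / 3336704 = -833.27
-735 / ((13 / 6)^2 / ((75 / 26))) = -992250 / 2197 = -451.64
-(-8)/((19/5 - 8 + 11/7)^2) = 1225/1058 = 1.16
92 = 92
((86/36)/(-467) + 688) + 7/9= 1929941/2802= 688.77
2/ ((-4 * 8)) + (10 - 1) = 143/ 16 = 8.94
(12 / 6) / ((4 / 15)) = 15 / 2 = 7.50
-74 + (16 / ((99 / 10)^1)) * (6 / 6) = -7166 / 99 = -72.38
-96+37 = -59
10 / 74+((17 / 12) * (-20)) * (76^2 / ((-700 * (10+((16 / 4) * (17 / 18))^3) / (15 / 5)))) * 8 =2652609791 / 30169615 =87.92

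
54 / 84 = 9 / 14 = 0.64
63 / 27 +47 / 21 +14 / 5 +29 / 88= 23719 / 3080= 7.70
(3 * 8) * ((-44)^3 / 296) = -255552 / 37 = -6906.81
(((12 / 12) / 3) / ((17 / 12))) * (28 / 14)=0.47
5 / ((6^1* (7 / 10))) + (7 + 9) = 361 / 21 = 17.19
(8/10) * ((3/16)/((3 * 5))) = 1/100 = 0.01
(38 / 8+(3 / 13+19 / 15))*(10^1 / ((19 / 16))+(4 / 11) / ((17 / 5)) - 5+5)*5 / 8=1118575 / 33592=33.30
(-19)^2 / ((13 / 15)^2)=480.62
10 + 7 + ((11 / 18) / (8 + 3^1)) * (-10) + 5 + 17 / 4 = 25.69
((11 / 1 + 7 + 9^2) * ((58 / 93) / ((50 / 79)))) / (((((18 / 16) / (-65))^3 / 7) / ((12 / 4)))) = -992169418240 / 2511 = -395129198.82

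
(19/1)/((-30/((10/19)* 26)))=-26/3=-8.67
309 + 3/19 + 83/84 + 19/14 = 497159/1596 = 311.50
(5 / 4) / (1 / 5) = 25 / 4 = 6.25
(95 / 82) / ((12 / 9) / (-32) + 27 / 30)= 5700 / 4223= 1.35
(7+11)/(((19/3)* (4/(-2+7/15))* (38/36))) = -1863/1805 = -1.03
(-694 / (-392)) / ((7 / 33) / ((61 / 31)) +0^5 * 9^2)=698511 / 42532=16.42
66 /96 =11 /16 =0.69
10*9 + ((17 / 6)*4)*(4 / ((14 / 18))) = 1038 / 7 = 148.29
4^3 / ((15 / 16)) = 1024 / 15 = 68.27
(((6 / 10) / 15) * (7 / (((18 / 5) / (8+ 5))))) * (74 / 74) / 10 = 91 / 900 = 0.10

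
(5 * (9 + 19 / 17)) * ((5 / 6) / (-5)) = -430 / 51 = -8.43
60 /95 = 12 /19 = 0.63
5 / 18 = 0.28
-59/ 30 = -1.97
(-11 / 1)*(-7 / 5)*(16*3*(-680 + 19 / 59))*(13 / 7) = -933061.91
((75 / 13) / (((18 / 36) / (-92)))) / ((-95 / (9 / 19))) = 24840 / 4693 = 5.29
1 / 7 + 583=4082 / 7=583.14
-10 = -10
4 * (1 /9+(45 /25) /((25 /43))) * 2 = 28864 /1125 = 25.66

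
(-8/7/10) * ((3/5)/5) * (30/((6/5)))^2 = -60/7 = -8.57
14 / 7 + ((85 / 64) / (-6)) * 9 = 1 / 128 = 0.01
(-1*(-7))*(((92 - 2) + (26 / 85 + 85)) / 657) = 34769 / 18615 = 1.87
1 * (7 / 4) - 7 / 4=0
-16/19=-0.84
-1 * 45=-45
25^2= 625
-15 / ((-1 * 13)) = 15 / 13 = 1.15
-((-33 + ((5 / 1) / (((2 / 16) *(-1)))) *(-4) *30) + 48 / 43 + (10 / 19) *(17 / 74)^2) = -10666080773 / 2236946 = -4768.14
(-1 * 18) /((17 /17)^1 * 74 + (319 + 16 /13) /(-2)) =468 /2239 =0.21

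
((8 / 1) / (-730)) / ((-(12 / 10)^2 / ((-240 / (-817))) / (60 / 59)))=8000 / 3518819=0.00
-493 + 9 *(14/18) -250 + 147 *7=293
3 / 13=0.23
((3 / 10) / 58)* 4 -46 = -6667 / 145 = -45.98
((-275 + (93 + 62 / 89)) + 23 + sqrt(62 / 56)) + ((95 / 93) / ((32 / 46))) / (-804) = -16855597793 / 106475328 + sqrt(217) / 14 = -157.25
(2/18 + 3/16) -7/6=-125/144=-0.87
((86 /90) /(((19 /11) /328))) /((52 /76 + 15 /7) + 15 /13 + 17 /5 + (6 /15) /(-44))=310598288 /12618423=24.61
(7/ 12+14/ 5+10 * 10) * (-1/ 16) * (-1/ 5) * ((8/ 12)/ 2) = 6203/ 14400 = 0.43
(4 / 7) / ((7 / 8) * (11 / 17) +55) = 544 / 52899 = 0.01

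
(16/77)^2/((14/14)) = 256/5929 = 0.04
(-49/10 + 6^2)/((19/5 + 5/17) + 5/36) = 95166/12953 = 7.35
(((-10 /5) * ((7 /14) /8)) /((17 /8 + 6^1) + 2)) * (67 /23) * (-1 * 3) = 67 /621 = 0.11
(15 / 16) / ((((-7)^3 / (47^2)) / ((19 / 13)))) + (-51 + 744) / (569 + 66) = -350332383 / 45303440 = -7.73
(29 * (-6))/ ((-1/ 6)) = 1044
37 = 37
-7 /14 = -1 /2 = -0.50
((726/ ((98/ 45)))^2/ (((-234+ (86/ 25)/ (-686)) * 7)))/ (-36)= 1.88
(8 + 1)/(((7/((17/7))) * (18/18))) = 153/49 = 3.12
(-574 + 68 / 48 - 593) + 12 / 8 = -13969 / 12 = -1164.08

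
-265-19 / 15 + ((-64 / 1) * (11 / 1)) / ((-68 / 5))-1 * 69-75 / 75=-72548 / 255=-284.50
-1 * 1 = -1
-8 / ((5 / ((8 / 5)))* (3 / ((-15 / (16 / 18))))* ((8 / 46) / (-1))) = -414 / 5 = -82.80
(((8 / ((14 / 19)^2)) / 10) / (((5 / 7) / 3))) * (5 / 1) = 30.94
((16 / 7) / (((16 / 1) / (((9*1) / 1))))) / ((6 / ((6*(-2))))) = -18 / 7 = -2.57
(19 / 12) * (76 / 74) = 361 / 222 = 1.63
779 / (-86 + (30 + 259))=779 / 203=3.84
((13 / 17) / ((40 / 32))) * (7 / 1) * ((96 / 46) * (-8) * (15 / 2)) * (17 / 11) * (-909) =190584576 / 253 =753298.72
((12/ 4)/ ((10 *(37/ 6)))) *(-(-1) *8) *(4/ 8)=36/ 185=0.19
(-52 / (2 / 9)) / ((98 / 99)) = -11583 / 49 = -236.39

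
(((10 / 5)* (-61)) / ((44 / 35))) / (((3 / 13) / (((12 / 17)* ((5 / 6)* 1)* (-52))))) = 12863.28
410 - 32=378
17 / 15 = 1.13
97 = 97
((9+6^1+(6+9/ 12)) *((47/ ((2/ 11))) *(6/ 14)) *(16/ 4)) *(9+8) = 2293929/ 14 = 163852.07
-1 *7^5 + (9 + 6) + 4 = -16788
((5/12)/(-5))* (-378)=31.50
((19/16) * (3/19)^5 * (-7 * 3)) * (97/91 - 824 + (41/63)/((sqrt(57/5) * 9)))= 54592623/27106768 - 123 * sqrt(285)/39617584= 2.01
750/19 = 39.47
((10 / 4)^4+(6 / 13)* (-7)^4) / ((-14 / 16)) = -238621 / 182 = -1311.10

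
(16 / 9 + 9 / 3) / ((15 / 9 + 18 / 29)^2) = 36163 / 39601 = 0.91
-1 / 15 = -0.07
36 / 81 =4 / 9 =0.44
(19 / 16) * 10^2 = 475 / 4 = 118.75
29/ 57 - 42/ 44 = -559/ 1254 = -0.45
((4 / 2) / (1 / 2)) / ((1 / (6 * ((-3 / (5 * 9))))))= -8 / 5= -1.60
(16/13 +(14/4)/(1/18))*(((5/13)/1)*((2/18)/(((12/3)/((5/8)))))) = 20875/48672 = 0.43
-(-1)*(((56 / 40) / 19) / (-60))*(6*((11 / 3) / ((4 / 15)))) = -77 / 760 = -0.10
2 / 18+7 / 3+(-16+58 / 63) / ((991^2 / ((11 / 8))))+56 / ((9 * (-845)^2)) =431955726913783 / 176710057278300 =2.44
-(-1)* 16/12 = 4/3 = 1.33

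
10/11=0.91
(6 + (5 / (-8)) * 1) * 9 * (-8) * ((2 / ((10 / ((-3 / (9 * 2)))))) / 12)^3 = 43 / 5184000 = 0.00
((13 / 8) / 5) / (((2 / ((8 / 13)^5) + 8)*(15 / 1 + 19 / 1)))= 13312 / 42701025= 0.00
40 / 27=1.48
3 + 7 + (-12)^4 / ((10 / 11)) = 114098 / 5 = 22819.60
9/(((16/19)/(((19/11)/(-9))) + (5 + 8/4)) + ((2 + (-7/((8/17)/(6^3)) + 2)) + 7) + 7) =-3249/1152452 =-0.00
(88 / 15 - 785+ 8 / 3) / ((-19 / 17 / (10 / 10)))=10421 / 15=694.73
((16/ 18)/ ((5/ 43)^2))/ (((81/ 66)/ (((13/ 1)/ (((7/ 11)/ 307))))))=14286439024/ 42525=335953.89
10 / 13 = 0.77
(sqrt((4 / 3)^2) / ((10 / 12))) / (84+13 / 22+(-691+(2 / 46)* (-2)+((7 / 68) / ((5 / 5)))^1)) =-137632 / 52161935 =-0.00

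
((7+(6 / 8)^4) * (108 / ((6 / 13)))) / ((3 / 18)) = 657423 / 64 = 10272.23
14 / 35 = 2 / 5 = 0.40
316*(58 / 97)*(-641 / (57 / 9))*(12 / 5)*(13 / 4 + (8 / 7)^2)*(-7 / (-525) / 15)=-552167656 / 2970625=-185.88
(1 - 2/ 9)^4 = 2401/ 6561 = 0.37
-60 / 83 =-0.72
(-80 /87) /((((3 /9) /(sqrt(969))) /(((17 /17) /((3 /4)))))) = -320 * sqrt(969) /87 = -114.50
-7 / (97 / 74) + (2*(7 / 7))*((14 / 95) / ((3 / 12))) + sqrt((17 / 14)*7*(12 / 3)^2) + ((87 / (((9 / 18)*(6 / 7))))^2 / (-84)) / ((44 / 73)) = -3980402153 / 4865520 + 2*sqrt(34) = -806.42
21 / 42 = 1 / 2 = 0.50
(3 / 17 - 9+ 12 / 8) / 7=-249 / 238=-1.05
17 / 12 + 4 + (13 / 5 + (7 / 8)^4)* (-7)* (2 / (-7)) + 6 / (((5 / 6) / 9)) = 470563 / 6144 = 76.59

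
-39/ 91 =-3/ 7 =-0.43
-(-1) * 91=91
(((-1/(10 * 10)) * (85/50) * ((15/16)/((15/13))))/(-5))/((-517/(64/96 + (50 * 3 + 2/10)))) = -500123/620400000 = -0.00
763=763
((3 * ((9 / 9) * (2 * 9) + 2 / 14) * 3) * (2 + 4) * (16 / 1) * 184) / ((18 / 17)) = 19068288 / 7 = 2724041.14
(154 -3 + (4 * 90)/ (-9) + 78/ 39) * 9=1017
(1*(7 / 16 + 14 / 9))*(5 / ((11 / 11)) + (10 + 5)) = 1435 / 36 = 39.86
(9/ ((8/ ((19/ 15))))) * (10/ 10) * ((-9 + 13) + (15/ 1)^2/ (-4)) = -11913/ 160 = -74.46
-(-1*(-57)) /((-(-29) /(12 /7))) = -684 /203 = -3.37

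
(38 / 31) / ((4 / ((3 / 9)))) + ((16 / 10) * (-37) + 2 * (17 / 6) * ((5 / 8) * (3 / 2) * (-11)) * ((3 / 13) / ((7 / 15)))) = -59576483 / 677040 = -88.00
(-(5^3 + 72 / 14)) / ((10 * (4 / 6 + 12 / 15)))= -2733 / 308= -8.87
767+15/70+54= 11497/14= 821.21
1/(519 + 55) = 1/574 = 0.00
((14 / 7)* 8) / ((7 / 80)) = 1280 / 7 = 182.86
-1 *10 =-10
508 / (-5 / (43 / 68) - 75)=-21844 / 3565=-6.13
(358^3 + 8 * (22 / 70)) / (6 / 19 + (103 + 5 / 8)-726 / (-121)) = 244096041216 / 584885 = 417340.23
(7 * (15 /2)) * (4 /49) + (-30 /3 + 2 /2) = -33 /7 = -4.71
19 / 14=1.36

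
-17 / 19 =-0.89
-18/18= -1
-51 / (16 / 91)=-4641 / 16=-290.06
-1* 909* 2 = -1818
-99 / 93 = -33 / 31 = -1.06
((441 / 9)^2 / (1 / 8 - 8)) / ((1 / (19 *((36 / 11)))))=-208544 / 11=-18958.55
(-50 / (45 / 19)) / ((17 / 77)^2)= -1126510 / 2601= -433.11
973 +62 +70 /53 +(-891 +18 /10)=147.12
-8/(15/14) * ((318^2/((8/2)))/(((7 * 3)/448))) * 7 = -140944384/5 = -28188876.80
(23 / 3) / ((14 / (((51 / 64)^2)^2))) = 51866541 / 234881024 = 0.22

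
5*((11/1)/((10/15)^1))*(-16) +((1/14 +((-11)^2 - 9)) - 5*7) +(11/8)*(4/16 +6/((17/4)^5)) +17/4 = -393847981307/318047968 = -1238.33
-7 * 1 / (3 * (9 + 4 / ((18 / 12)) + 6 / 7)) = -49 / 263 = -0.19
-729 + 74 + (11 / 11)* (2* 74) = -507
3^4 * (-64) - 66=-5250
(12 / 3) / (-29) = -4 / 29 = -0.14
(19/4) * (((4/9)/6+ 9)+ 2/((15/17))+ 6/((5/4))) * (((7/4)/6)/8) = 289807/103680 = 2.80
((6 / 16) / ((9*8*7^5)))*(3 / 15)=1 / 16134720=0.00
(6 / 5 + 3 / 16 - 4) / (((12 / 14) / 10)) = -1463 / 48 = -30.48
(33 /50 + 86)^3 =81351594037 /125000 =650812.75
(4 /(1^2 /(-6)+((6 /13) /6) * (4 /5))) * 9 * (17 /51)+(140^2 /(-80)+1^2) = -14684 /41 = -358.15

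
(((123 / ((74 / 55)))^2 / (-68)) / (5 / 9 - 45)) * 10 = 82377405 / 2978944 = 27.65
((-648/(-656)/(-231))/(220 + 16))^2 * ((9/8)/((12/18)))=19683/35526558893056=0.00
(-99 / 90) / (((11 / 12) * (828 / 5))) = -1 / 138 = -0.01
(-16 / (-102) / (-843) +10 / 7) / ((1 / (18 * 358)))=307789784 / 33439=9204.52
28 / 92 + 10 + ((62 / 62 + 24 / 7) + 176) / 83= 166746 / 13363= 12.48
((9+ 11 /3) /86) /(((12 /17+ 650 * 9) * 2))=323 /25661196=0.00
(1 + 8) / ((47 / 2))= 18 / 47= 0.38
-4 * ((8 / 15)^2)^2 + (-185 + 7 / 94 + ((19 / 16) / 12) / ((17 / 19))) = -479279314099 / 2588760000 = -185.14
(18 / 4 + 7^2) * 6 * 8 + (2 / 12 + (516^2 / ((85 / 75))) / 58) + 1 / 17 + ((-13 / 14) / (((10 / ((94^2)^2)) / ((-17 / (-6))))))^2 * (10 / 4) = 2293371026256810143257 / 2174130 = 1054845398507361.63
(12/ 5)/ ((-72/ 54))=-9/ 5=-1.80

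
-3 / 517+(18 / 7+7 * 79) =2010592 / 3619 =555.57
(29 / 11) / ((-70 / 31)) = -899 / 770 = -1.17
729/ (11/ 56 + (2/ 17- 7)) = -694008/ 6365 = -109.04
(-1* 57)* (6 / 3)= -114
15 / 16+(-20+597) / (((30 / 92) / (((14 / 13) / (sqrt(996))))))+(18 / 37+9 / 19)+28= 336289 / 11248+185794* sqrt(249) / 48555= 90.28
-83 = -83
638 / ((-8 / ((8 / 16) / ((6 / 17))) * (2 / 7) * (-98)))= 5423 / 1344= 4.03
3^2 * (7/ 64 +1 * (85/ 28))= 28.31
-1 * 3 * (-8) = 24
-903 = -903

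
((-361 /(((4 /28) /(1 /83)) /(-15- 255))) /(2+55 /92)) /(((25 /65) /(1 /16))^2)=265206123 /3173920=83.56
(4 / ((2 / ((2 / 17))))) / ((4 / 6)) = 6 / 17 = 0.35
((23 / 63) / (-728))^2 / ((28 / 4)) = 529 / 14724545472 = 0.00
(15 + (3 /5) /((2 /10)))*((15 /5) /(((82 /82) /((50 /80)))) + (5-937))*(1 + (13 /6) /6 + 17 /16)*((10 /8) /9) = -12984545 /2304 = -5635.65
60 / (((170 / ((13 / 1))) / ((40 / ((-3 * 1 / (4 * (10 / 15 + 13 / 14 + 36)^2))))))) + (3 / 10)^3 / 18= -5185941257509 / 14994000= -345867.76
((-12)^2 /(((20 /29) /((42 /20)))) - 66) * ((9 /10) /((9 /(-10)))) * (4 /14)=-18624 /175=-106.42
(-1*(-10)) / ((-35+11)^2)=5 / 288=0.02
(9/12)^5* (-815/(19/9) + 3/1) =-884277/9728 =-90.90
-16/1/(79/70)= -1120/79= -14.18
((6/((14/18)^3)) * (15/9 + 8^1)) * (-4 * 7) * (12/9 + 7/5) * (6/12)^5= -288927/980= -294.82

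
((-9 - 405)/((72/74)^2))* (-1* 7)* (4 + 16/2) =220409/6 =36734.83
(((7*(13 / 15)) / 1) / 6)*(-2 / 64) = -91 / 2880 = -0.03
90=90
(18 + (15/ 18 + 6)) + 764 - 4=4709/ 6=784.83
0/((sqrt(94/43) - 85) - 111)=0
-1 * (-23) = 23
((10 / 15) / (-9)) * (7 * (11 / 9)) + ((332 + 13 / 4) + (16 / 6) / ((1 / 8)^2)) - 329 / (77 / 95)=1062505 / 10692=99.37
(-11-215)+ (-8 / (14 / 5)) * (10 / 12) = -4796 / 21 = -228.38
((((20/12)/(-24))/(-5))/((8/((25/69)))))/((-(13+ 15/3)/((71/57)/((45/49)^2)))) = -170471/3302964864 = -0.00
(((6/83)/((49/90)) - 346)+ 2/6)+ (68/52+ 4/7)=-54508114/158613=-343.65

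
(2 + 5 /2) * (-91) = -819 /2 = -409.50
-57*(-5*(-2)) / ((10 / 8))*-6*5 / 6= 2280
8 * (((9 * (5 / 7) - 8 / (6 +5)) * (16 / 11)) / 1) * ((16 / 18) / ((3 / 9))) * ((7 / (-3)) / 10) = -224768 / 5445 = -41.28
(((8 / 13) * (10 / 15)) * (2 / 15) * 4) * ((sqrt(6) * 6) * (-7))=-1792 * sqrt(6) / 195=-22.51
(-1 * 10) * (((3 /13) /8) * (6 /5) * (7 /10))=-63 /260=-0.24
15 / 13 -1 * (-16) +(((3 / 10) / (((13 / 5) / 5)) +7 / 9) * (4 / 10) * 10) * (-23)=-107.48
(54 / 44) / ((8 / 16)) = 27 / 11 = 2.45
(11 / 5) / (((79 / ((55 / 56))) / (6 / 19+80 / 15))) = 2783 / 18012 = 0.15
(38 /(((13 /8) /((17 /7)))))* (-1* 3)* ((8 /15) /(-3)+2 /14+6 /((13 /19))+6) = -311821616 /124215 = -2510.34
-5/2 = -2.50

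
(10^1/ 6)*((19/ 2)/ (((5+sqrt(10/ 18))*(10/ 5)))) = 285/ 176 - 19*sqrt(5)/ 176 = 1.38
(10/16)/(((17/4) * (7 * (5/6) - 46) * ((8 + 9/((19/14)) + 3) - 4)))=-285/1061123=-0.00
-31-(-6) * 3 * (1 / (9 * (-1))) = -33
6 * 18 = 108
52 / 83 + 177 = 14743 / 83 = 177.63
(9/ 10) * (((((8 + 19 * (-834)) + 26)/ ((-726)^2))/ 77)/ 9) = -3953/ 101462130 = -0.00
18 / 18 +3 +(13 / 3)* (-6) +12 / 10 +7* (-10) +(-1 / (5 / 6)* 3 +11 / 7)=-3249 / 35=-92.83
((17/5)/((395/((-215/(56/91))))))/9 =-9503/28440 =-0.33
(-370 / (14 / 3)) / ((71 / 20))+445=210065 / 497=422.67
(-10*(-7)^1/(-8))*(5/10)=-35/8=-4.38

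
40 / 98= 20 / 49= 0.41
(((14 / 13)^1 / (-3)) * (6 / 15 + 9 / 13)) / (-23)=994 / 58305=0.02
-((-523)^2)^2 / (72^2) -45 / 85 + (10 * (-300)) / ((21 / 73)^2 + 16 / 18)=-59284863988015753 / 4106852928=-14435594.61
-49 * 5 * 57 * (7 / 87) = -32585 / 29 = -1123.62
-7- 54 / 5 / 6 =-44 / 5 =-8.80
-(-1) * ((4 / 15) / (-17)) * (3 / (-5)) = 4 / 425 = 0.01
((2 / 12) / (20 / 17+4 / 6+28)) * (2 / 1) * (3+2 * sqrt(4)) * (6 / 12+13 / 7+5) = 1751 / 3044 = 0.58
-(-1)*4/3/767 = 4/2301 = 0.00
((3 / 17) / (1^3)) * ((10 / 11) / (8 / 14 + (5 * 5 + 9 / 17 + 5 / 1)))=210 / 40711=0.01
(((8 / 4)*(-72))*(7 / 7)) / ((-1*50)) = 72 / 25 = 2.88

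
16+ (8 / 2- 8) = 12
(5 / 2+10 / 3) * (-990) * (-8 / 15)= 3080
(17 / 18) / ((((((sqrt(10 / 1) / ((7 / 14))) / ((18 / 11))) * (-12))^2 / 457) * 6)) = 7769 / 232320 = 0.03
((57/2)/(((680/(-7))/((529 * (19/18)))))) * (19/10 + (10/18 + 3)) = -656360453/734400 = -893.74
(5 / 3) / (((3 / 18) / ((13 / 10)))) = 13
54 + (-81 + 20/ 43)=-1141/ 43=-26.53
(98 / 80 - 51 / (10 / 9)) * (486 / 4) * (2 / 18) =-48249 / 80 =-603.11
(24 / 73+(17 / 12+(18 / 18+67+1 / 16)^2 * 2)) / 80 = 259765627 / 2242560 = 115.83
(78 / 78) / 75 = 1 / 75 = 0.01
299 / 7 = 42.71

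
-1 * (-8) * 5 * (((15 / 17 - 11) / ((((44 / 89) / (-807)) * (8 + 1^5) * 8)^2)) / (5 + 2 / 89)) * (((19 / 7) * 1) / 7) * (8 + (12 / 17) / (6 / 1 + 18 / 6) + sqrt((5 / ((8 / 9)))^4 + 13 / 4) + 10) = -208385089489765 * sqrt(4113937) / 830444009472 - 96065526254781665 / 330880035024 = -799295.10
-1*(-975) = 975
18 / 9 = 2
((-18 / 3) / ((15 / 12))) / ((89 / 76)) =-1824 / 445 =-4.10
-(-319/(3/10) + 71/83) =264557/249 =1062.48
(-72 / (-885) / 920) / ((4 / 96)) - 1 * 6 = -203478 / 33925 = -6.00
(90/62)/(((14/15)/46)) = 15525/217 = 71.54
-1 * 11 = -11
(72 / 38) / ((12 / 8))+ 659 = 12545 / 19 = 660.26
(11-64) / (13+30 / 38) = -1007 / 262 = -3.84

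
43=43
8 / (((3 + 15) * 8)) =0.06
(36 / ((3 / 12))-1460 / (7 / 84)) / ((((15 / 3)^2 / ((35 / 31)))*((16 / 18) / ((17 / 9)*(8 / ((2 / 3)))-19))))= -501732 / 155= -3236.98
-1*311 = -311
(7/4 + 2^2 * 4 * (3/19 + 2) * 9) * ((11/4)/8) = 261239/2432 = 107.42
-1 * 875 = -875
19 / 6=3.17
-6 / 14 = -3 / 7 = -0.43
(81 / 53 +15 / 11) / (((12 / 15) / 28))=59010 / 583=101.22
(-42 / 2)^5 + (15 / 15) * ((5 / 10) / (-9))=-73513819 / 18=-4084101.06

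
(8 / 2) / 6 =0.67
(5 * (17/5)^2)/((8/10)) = 289/4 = 72.25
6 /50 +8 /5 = 43 /25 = 1.72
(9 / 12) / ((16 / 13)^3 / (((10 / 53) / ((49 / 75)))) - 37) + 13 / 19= 1261604513 / 1912518644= 0.66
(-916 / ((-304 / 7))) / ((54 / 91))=145873 / 4104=35.54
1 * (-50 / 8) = -25 / 4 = -6.25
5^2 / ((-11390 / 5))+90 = 89.99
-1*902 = -902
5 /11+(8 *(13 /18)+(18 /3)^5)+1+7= 771233 /99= 7790.23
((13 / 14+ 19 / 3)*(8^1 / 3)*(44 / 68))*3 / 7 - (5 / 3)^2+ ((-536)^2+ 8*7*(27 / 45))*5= 1436650.59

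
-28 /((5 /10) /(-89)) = 4984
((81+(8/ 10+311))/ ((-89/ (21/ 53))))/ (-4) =10311/ 23585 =0.44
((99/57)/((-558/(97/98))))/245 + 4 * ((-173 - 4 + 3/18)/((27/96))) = -1920581806723/763662060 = -2514.96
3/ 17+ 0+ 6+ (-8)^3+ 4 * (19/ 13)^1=-110495/ 221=-499.98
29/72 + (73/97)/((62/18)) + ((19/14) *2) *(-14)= -8092645/216504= -37.38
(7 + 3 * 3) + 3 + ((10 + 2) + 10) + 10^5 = 100041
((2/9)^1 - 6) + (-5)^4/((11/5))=27553/99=278.31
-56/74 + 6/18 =-47/111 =-0.42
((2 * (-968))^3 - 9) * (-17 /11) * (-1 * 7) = -863501349935 /11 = -78500122721.36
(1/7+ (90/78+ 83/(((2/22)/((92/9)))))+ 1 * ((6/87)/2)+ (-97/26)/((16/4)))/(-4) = -1773399269/760032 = -2333.32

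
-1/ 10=-0.10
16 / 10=1.60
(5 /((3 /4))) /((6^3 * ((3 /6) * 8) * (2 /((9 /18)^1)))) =5 /2592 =0.00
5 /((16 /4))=5 /4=1.25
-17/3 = -5.67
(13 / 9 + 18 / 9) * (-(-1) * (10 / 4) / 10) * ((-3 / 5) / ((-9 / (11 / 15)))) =341 / 8100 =0.04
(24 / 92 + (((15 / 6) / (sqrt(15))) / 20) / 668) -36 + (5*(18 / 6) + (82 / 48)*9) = -987 / 184 + sqrt(15) / 80160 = -5.36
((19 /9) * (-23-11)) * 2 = -1292 /9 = -143.56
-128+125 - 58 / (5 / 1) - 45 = -298 / 5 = -59.60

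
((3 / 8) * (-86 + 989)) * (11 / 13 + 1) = 8127 / 13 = 625.15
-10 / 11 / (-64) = 5 / 352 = 0.01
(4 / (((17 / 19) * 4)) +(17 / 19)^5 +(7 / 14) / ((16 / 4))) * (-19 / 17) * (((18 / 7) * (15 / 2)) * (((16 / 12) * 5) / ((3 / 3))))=-137601288675 / 527278766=-260.96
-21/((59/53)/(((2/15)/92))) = -371/13570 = -0.03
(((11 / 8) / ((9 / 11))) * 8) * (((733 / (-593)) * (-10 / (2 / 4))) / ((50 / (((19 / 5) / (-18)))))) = -1.40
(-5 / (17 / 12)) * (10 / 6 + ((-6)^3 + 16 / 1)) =700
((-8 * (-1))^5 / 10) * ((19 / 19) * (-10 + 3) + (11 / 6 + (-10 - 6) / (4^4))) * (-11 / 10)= 1413632 / 75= 18848.43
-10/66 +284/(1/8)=74971/33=2271.85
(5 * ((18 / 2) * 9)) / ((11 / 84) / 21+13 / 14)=714420 / 1649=433.24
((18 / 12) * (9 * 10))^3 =2460375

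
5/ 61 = 0.08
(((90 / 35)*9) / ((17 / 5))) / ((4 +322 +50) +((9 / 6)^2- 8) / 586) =1898640 / 104877199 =0.02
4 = 4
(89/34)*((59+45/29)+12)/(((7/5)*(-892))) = -117035/769573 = -0.15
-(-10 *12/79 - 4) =436/79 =5.52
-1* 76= -76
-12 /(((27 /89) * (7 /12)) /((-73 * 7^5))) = 249588752 /3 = 83196250.67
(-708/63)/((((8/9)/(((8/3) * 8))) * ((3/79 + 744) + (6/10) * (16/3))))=-745760/2066113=-0.36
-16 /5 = -3.20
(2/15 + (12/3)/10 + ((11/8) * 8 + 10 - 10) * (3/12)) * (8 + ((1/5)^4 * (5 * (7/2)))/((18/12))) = 592379/22500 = 26.33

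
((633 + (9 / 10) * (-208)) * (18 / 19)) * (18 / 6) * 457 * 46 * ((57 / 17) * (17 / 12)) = 632583513 / 5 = 126516702.60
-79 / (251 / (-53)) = 4187 / 251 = 16.68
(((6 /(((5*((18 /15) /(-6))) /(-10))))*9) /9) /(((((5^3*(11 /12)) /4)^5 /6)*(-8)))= -2293235712 /982977294921875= -0.00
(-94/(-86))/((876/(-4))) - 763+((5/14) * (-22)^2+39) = -551.15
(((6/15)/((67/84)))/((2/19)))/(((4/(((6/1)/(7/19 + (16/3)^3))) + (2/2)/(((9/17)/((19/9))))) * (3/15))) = 2456244/10864921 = 0.23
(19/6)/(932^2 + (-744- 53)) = 19/5206962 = 0.00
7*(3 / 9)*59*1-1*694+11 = -1636 / 3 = -545.33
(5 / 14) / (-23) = -5 / 322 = -0.02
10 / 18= 5 / 9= 0.56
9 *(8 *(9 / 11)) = 648 / 11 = 58.91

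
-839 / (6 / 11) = -9229 / 6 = -1538.17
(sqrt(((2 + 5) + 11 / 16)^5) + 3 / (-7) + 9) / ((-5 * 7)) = -15129 * sqrt(123) / 35840 - 12 / 49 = -4.93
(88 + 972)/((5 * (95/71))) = 15052/95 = 158.44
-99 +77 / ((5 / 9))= 198 / 5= 39.60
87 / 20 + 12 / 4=147 / 20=7.35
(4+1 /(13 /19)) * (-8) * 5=-2840 /13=-218.46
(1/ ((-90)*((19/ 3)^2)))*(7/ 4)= -7/ 14440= -0.00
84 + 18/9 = 86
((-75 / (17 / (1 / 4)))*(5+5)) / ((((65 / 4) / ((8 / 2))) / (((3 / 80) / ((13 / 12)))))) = -270 / 2873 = -0.09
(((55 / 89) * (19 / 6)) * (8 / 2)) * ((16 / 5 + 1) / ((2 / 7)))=10241 / 89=115.07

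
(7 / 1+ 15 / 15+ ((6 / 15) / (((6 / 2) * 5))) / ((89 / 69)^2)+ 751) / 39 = 19.46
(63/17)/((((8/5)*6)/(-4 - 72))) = -1995/68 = -29.34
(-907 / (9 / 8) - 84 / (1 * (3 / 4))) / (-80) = 1033 / 90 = 11.48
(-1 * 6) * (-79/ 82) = 237/ 41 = 5.78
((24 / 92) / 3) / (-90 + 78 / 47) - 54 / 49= -2580695 / 2339652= -1.10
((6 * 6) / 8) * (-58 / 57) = -87 / 19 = -4.58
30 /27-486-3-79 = -5102 /9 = -566.89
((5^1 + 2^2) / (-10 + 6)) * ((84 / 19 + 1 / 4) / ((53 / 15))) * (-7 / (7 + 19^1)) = 335475 / 418912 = 0.80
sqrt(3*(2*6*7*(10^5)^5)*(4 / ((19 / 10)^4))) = 1200000000000000*sqrt(70) / 361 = 27811413624401.40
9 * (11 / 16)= 99 / 16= 6.19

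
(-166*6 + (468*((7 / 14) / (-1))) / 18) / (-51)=1009 / 51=19.78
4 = 4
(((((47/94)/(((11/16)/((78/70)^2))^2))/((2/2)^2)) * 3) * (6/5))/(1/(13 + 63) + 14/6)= 1215278318592/485714796875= 2.50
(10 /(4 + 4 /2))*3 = 5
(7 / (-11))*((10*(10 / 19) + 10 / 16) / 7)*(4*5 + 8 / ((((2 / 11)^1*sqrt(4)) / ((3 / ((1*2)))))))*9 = -426915 / 1672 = -255.33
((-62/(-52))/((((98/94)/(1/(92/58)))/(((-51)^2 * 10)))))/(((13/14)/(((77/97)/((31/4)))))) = 779935860/377039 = 2068.58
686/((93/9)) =2058/31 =66.39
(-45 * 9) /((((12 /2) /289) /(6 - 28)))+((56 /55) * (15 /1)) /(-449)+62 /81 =171691613345 /400059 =429165.73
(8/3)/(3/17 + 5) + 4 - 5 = -16/33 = -0.48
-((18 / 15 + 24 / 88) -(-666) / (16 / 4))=-18477 / 110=-167.97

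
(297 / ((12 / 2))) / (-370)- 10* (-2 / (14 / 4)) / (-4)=-8093 / 5180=-1.56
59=59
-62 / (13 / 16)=-992 / 13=-76.31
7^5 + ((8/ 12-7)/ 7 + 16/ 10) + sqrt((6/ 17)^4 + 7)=sqrt(585943)/ 289 + 1764808/ 105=16810.34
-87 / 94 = -0.93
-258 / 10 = -129 / 5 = -25.80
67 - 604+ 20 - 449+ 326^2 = 105310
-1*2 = -2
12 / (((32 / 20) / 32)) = 240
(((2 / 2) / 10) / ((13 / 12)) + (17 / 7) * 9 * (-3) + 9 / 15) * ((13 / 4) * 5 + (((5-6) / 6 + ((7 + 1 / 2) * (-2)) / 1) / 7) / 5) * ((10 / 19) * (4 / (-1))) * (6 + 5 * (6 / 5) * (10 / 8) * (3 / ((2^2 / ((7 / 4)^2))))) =26694567 / 532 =50177.76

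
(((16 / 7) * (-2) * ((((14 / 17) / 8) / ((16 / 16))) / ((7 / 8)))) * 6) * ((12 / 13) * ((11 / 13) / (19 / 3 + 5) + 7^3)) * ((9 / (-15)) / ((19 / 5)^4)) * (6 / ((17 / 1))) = 41373504000 / 39865049861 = 1.04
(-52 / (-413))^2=0.02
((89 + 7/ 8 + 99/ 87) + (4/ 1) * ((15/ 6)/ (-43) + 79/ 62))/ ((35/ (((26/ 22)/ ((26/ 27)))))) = 800565741/ 238127120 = 3.36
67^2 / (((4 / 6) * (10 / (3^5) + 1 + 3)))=3272481 / 1964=1666.23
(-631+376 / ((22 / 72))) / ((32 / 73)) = 481435 / 352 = 1367.71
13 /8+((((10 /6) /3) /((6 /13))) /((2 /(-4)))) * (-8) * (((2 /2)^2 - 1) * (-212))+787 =6309 /8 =788.62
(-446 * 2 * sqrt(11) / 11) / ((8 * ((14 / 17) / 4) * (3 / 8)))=-30328 * sqrt(11) / 231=-435.44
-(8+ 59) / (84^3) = -67 / 592704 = -0.00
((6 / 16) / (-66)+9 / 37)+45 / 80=2605 / 3256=0.80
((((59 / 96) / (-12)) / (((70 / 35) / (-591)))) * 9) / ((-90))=-1.51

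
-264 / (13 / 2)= -528 / 13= -40.62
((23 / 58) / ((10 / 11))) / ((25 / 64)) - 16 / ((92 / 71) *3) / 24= 1418497 / 1500750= 0.95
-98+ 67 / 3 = -227 / 3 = -75.67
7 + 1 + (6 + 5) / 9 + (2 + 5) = 16.22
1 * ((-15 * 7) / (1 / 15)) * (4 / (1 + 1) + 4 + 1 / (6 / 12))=-12600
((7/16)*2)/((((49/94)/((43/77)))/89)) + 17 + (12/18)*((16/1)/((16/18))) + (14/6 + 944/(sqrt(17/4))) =742271/6468 + 1888*sqrt(17)/17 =572.67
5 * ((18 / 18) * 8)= 40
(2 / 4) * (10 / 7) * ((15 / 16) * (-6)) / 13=-225 / 728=-0.31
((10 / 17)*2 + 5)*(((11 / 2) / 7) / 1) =165 / 34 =4.85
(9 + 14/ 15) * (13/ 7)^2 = 25181/ 735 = 34.26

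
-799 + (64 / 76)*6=-15085 / 19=-793.95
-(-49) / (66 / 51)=833 / 22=37.86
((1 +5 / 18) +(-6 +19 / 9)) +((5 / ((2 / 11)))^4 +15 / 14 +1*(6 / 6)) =576488831 / 1008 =571913.52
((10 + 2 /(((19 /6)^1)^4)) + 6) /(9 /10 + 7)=20877280 /10295359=2.03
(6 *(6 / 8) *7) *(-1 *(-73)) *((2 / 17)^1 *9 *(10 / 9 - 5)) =-160965 / 17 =-9468.53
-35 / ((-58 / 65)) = 2275 / 58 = 39.22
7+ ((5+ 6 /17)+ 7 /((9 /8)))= 2842 /153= 18.58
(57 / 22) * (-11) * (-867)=49419 / 2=24709.50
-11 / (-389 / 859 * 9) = 9449 / 3501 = 2.70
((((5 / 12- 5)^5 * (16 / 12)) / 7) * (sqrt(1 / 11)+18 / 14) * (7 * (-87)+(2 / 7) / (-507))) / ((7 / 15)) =494440982234375 * sqrt(11) / 10818033408+5438850804578125 / 8414025984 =797990.08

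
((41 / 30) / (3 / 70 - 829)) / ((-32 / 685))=0.04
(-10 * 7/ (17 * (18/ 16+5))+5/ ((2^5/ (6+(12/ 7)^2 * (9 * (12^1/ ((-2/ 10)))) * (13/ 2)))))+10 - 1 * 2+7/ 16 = -10682605/ 6664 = -1603.03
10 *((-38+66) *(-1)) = -280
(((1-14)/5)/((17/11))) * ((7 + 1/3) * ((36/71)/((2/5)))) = -18876/1207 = -15.64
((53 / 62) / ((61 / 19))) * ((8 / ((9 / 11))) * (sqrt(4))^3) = 354464 / 17019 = 20.83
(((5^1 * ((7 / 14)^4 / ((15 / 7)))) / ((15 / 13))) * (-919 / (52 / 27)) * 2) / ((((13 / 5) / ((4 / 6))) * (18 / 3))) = -5.15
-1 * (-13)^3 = 2197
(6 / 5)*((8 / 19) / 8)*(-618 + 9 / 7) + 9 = -19917 / 665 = -29.95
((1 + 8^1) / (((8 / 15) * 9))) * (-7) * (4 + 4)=-105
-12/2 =-6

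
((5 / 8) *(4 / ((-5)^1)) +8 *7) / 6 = 37 / 4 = 9.25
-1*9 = -9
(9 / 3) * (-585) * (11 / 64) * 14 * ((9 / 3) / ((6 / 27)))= -3648645 / 64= -57010.08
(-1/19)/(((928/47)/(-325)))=15275/17632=0.87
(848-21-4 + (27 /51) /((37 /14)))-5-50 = 483198 /629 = 768.20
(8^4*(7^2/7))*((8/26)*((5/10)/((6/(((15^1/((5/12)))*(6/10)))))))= 1032192/65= 15879.88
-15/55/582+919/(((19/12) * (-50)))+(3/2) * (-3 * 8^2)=-303698551/1013650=-299.61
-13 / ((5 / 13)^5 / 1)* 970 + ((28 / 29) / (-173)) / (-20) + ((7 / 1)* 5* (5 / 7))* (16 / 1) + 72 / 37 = -173776538157659 / 116018125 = -1497839.57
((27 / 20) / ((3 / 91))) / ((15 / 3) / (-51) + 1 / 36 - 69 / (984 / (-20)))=5137587 / 167135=30.74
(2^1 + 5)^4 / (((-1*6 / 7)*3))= -933.72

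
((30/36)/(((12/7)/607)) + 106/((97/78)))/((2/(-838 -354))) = -395753089/1746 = -226662.71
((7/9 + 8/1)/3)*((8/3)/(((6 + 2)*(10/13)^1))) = 1027/810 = 1.27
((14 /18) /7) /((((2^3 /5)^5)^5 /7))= 2086162567138671875 /340010386766614455386112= 0.00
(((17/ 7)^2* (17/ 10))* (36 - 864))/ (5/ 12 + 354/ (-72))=451996/ 245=1844.88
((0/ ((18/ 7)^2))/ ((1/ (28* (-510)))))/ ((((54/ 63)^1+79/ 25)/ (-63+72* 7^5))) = 0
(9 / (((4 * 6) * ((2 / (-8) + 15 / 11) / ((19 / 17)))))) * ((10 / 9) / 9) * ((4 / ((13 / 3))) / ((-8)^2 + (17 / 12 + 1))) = 16720 / 25892139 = 0.00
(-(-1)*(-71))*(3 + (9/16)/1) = -252.94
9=9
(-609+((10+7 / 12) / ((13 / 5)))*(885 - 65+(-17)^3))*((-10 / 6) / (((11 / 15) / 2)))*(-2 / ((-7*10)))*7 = 13470295 / 858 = 15699.64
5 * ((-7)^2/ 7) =35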